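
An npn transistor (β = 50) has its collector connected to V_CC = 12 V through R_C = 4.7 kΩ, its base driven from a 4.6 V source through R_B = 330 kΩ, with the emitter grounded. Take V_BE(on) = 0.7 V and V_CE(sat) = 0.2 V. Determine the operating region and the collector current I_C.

Assume active. Base-emitter loop: I_B = (V_BB − V_BE)/R_B = (4.6 − 0.7)/330 = 0.0118 mA.
I_C = β·I_B = 50×0.0118 = 0.591 mA.
V_CE = V_CC − I_C·R_C = 12 − 0.591×4.7 = 9.22 V > V_CE(sat), so the active-region assumption holds.

active; I_C ≈ 0.59 mA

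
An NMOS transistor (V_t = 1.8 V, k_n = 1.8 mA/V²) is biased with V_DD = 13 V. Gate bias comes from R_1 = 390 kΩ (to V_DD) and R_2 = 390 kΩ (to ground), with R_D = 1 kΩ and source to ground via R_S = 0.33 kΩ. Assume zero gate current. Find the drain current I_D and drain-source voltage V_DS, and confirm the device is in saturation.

V_G = V_DD·R_2/(R_1+R_2) = 13×390/780 = 6.5 V.
Assume saturation: I_D = (k_n/2)(V_GS − V_t)² with V_GS = V_G − I_D·R_S = 6.5 − 0.33·I_D.
Substituting gives 0.098·I_D² − 3.79·I_D + 19.9 = 0, with roots I_D = 6.25 or 32.4 mA.
The root I_D = 32.4 mA gives V_GS = -4.2 V ≤ V_t, so take I_D = 6.25 mA.
Then V_GS = 4.44 V and V_DS = V_DD − I_D(R_D+R_S) = 13 − 6.25×1.33 = 4.68 V.
Saturation requires V_DS ≥ V_GS − V_t = 2.64 V; 4.68 ≥ 2.64 ✓.

I_D ≈ 6.3 mA, V_DS ≈ 4.7 V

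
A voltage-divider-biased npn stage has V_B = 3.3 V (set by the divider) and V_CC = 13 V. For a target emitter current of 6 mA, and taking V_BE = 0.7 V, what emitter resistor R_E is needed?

V_E = V_B − V_BE = 3.3 − 0.7 = 2.6 V.
R_E = V_E / I_E = 2.6 / 6 = 0.433 kΩ.

R_E ≈ 0.43 kΩ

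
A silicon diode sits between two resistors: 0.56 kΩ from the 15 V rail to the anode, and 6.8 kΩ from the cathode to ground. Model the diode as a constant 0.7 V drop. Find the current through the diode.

I ≈ 1.9 mA

The two resistors are in series with the diode, so KVL gives 15 = I·0.56 + 0.7 + I·6.8.
I = (15 − 0.7) / (0.56 + 6.8) kΩ = 14.3 / 7.36 = 1.94 mA.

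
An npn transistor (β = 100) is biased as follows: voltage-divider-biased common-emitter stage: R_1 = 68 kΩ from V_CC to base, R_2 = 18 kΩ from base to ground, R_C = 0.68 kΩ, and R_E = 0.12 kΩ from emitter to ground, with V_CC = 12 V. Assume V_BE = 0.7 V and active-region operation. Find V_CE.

V_CE ≈ 6.5 V

Thevenize the base divider: V_Th = V_CC·R_2/(R_1+R_2) = 12×18/86 = 2.51 V, R_Th = R_1‖R_2 = 14.2 kΩ.
Base-emitter loop: V_Th = I_B·R_Th + V_BE + (β+1)I_B·R_E, so I_B = (2.51 − 0.7) / (14.2 + 101×0.12) = 0.0687 mA.
I_C = β·I_B = 100×0.0687 = 6.87 mA, and I_E = (β+1)I_B = 6.94 mA.
V_CE = V_CC − I_C·R_C − I_E·R_E = 12 − 6.87×0.68 − 6.94×0.12 = 6.49 V.
V_CE = 6.49 V > 0.2 V confirms active-region operation.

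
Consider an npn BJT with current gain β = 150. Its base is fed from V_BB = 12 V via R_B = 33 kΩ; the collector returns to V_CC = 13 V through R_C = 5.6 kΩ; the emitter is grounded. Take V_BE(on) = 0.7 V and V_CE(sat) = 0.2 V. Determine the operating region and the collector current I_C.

saturation; I_C ≈ 2.3 mA

Assume active: I_B = (12 − 0.7)/33 = 0.342 mA, giving I_C = β·I_B = 51.4 mA.
But then V_CE = 13 − 51.4×5.6 = -275 V < V_CE(sat) = 0.2 V — impossible in the active region.
So the transistor is saturated. With V_CE = 0.2 V, I_C = (V_CC − 0.2)/R_C = 12.8/5.6 = 2.29 mA.
Check: β·I_B = 51.4 mA > I_C = 2.29 mA, confirming saturation.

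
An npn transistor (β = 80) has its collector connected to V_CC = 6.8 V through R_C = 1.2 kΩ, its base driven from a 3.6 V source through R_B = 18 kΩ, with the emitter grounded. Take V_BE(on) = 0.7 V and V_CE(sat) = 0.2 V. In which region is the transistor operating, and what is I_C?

Assume active: I_B = (3.6 − 0.7)/18 = 0.161 mA, giving I_C = β·I_B = 12.9 mA.
But then V_CE = 6.8 − 12.9×1.2 = -8.67 V < V_CE(sat) = 0.2 V — impossible in the active region.
So the transistor is saturated. With V_CE = 0.2 V, I_C = (V_CC − 0.2)/R_C = 6.6/1.2 = 5.5 mA.
Check: β·I_B = 12.9 mA > I_C = 5.5 mA, confirming saturation.

saturation; I_C ≈ 5.5 mA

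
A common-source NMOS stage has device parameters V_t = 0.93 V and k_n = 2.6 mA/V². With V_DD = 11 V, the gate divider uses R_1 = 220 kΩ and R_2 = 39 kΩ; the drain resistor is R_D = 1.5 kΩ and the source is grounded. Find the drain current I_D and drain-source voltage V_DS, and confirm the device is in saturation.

I_D ≈ 0.69 mA, V_DS ≈ 10 V

V_G = V_DD·R_2/(R_1+R_2) = 11×39/259 = 1.66 V. With the source grounded, V_GS = V_G = 1.66 V.
Assume saturation: I_D = (k_n/2)(V_GS − V_t)² = (2.6/2)×(1.66 − 0.93)² = 1.3×0.726² = 0.686 mA.
V_DS = V_DD − I_D·R_D = 11 − 0.686×1.5 = 9.97 V.
Saturation requires V_DS ≥ V_GS − V_t = 0.726 V; 9.97 ≥ 0.726 ✓.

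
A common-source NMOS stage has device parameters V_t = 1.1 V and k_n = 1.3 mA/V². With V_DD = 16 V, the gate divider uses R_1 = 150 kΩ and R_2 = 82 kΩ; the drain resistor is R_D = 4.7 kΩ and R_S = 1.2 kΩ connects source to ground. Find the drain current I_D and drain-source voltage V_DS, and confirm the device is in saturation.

V_G = V_DD·R_2/(R_1+R_2) = 16×82/232 = 5.66 V.
Assume saturation: I_D = (k_n/2)(V_GS − V_t)² with V_GS = V_G − I_D·R_S = 5.66 − 1.2·I_D.
Substituting gives 0.936·I_D² − 8.11·I_D + 13.5 = 0, with roots I_D = 2.25 or 6.41 mA.
The root I_D = 6.41 mA gives V_GS = -2.04 V ≤ V_t, so take I_D = 2.25 mA.
Then V_GS = 2.96 V and V_DS = V_DD − I_D(R_D+R_S) = 16 − 2.25×5.9 = 2.74 V.
Saturation requires V_DS ≥ V_GS − V_t = 1.86 V; 2.74 ≥ 1.86 ✓.

I_D ≈ 2.2 mA, V_DS ≈ 2.7 V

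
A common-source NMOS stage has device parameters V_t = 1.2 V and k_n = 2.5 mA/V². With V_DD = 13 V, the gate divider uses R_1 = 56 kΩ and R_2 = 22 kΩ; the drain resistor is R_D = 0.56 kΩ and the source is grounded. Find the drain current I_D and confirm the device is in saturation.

I_D ≈ 7.6 mA

V_G = V_DD·R_2/(R_1+R_2) = 13×22/78 = 3.67 V. With the source grounded, V_GS = V_G = 3.67 V.
Assume saturation: I_D = (k_n/2)(V_GS − V_t)² = (2.5/2)×(3.67 − 1.2)² = 1.25×2.47² = 7.61 mA.
V_DS = V_DD − I_D·R_D = 13 − 7.61×0.56 = 8.74 V.
Saturation requires V_DS ≥ V_GS − V_t = 2.47 V; 8.74 ≥ 2.47 ✓.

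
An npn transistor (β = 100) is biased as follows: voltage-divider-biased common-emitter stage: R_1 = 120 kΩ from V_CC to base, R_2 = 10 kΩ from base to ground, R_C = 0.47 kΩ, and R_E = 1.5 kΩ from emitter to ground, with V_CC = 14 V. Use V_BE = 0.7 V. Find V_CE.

V_CE ≈ 14 V

Thevenize the base divider: V_Th = V_CC·R_2/(R_1+R_2) = 14×10/130 = 1.08 V, R_Th = R_1‖R_2 = 9.23 kΩ.
Base-emitter loop: V_Th = I_B·R_Th + V_BE + (β+1)I_B·R_E, so I_B = (1.08 − 0.7) / (9.23 + 101×1.5) = 0.00235 mA.
I_C = β·I_B = 100×0.00235 = 0.235 mA, and I_E = (β+1)I_B = 0.237 mA.
V_CE = V_CC − I_C·R_C − I_E·R_E = 14 − 0.235×0.47 − 0.237×1.5 = 13.5 V.
V_CE = 13.5 V > 0.2 V confirms active-region operation.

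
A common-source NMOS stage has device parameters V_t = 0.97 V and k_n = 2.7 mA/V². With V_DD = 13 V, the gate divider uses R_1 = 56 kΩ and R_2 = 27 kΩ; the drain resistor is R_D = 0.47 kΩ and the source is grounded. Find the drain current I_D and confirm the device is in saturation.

I_D ≈ 14 mA

V_G = V_DD·R_2/(R_1+R_2) = 13×27/83 = 4.23 V. With the source grounded, V_GS = V_G = 4.23 V.
Assume saturation: I_D = (k_n/2)(V_GS − V_t)² = (2.7/2)×(4.23 − 0.97)² = 1.35×3.26² = 14.3 mA.
V_DS = V_DD − I_D·R_D = 13 − 14.3×0.47 = 6.26 V.
Saturation requires V_DS ≥ V_GS − V_t = 3.26 V; 6.26 ≥ 3.26 ✓.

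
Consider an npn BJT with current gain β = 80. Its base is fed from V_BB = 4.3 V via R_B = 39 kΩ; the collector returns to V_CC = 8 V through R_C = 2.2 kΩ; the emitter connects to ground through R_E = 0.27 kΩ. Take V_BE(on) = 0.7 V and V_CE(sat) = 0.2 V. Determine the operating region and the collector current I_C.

Assume active: I_B = (4.3 − 0.7)/(39 + 81×0.27) = 0.0591 mA, I_C = β·I_B = 4.73 mA.
Then V_CE = 8 − 4.73×2.2 − 4.79×0.27 = -3.7 V < 0.2 V — the active assumption fails.
Re-solve with V_CE = 0.2 V. KCL at the emitter: V_E/R_E = (V_BB−0.7−V_E)/R_B + (V_CC−0.2−V_E)/R_C, giving V_E = 0.869 V.
I_C = (V_CC − 0.2 − V_E)/R_C = (7.8 − 0.869)/2.2 = 3.15 mA.
Check: I_B = (3.6 − 0.869)/39 = 0.07 mA, and β·I_B = 5.6 mA > I_C, confirming saturation.

saturation; I_C ≈ 3.2 mA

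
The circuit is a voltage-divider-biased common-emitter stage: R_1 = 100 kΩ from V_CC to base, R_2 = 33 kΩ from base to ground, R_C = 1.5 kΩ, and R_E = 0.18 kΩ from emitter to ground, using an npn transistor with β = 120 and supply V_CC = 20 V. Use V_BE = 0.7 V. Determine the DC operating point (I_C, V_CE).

I_C ≈ 11 mA, V_CE ≈ 1.5 V

Thevenize the base divider: V_Th = V_CC·R_2/(R_1+R_2) = 20×33/133 = 4.96 V, R_Th = R_1‖R_2 = 24.8 kΩ.
Base-emitter loop: V_Th = I_B·R_Th + V_BE + (β+1)I_B·R_E, so I_B = (4.96 − 0.7) / (24.8 + 121×0.18) = 0.0915 mA.
I_C = β·I_B = 120×0.0915 = 11 mA, and I_E = (β+1)I_B = 11.1 mA.
V_CE = V_CC − I_C·R_C − I_E·R_E = 20 − 11×1.5 − 11.1×0.18 = 1.54 V.
V_CE = 1.54 V > 0.2 V confirms active-region operation.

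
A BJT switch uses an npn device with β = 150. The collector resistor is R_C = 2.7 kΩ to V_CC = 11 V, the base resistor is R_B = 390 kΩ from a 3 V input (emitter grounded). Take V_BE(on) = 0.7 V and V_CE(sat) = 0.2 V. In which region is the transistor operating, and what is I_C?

active; I_C ≈ 0.88 mA

Assume active. Base-emitter loop: I_B = (V_BB − V_BE)/R_B = (3 − 0.7)/390 = 0.0059 mA.
I_C = β·I_B = 150×0.0059 = 0.885 mA.
V_CE = V_CC − I_C·R_C = 11 − 0.885×2.7 = 8.61 V > V_CE(sat), so the active-region assumption holds.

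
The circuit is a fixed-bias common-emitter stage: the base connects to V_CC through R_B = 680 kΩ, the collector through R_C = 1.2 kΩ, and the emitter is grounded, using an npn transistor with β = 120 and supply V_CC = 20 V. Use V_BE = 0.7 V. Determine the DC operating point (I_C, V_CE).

I_C ≈ 3.4 mA, V_CE ≈ 16 V

Base loop: V_CC = I_B·R_B + V_BE, so I_B = (20 − 0.7)/680 kΩ = 0.0284 mA.
In the active region I_C = β·I_B = 120 × 0.0284 = 3.41 mA.
Collector loop: V_CE = V_CC − I_C·R_C = 20 − 3.41×1.2 = 15.9 V.
Since V_CE = 15.9 V > V_CE(sat) ≈ 0.2 V, the transistor is in the active region as assumed.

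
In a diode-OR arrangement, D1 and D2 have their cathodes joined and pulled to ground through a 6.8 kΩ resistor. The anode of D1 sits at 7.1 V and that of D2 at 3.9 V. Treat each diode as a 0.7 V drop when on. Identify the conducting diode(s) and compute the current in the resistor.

Assume both conduct. Then node N would need to be at both 7.1−0.7 = 6.4 V and 3.9−0.7 = 3.2 V, which is impossible.
Assume only D1 conducts: V_N = 7.1 − 0.7 = 6.4 V, so I_R = 6.4/6.8 = 0.941 mA.
Check D2: its anode-to-cathode voltage is 3.9 − 6.4 = -2.5 V < 0.7 V, so it is off. The assumption is consistent.

Only D1 conducts; I_R ≈ 0.94 mA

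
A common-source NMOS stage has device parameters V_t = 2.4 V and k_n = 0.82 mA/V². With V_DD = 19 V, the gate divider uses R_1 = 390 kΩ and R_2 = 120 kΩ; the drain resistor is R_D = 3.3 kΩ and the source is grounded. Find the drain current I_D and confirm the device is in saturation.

V_G = V_DD·R_2/(R_1+R_2) = 19×120/510 = 4.47 V. With the source grounded, V_GS = V_G = 4.47 V.
Assume saturation: I_D = (k_n/2)(V_GS − V_t)² = (0.82/2)×(4.47 − 2.4)² = 0.41×2.07² = 1.76 mA.
V_DS = V_DD − I_D·R_D = 19 − 1.76×3.3 = 13.2 V.
Saturation requires V_DS ≥ V_GS − V_t = 2.07 V; 13.2 ≥ 2.07 ✓.

I_D ≈ 1.8 mA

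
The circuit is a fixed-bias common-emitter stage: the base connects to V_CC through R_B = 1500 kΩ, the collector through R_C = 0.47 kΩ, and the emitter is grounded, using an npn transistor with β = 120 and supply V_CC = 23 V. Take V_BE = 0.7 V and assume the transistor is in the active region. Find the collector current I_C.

Base loop: V_CC = I_B·R_B + V_BE, so I_B = (23 − 0.7)/1500 kΩ = 0.0149 mA.
In the active region I_C = β·I_B = 120 × 0.0149 = 1.78 mA.
Collector loop: V_CE = V_CC − I_C·R_C = 23 − 1.78×0.47 = 22.2 V.
Since V_CE = 22.2 V > V_CE(sat) ≈ 0.2 V, the transistor is in the active region as assumed.

I_C ≈ 1.8 mA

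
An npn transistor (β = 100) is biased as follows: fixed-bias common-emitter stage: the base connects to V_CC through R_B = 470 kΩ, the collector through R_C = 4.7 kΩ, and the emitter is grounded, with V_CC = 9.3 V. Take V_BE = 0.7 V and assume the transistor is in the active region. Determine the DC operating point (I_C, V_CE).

Base loop: V_CC = I_B·R_B + V_BE, so I_B = (9.3 − 0.7)/470 kΩ = 0.0183 mA.
In the active region I_C = β·I_B = 100 × 0.0183 = 1.83 mA.
Collector loop: V_CE = V_CC − I_C·R_C = 9.3 − 1.83×4.7 = 0.7 V.
Since V_CE = 0.7 V > V_CE(sat) ≈ 0.2 V, the transistor is in the active region as assumed.

I_C ≈ 1.8 mA, V_CE ≈ 0.7 V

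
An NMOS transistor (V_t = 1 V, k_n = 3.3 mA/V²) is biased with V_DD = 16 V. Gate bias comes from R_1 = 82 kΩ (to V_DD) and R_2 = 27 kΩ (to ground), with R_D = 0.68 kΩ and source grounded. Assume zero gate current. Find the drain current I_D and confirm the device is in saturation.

I_D ≈ 14 mA

V_G = V_DD·R_2/(R_1+R_2) = 16×27/109 = 3.96 V. With the source grounded, V_GS = V_G = 3.96 V.
Assume saturation: I_D = (k_n/2)(V_GS − V_t)² = (3.3/2)×(3.96 − 1)² = 1.65×2.96² = 14.5 mA.
V_DS = V_DD − I_D·R_D = 16 − 14.5×0.68 = 6.15 V.
Saturation requires V_DS ≥ V_GS − V_t = 2.96 V; 6.15 ≥ 2.96 ✓.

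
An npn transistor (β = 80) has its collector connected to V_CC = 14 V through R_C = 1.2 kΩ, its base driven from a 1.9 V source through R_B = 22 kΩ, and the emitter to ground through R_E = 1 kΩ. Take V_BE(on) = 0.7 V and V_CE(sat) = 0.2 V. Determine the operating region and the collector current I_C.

active; I_C ≈ 0.93 mA

Assume active. Base-emitter loop: I_B = (V_BB − V_BE)/(R_B + (β+1)R_E) = (1.9 − 0.7)/(22 + 81×1) = 0.0117 mA.
I_C = β·I_B = 80×0.0117 = 0.932 mA.
V_CE = V_CC − I_C·R_C − I_E·R_E = 14 − 0.932×1.2 − 0.944×1 = 11.9 V > V_CE(sat), so the active-region assumption holds.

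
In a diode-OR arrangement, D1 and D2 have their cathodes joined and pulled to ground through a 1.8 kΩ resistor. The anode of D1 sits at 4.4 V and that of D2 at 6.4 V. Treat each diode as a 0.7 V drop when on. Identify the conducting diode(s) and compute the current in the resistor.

Only D2 conducts; I_R ≈ 3.2 mA

Assume both conduct. Then node N would need to be at both 4.4−0.7 = 3.7 V and 6.4−0.7 = 5.7 V, which is impossible.
Assume only D2 conducts: V_N = 6.4 − 0.7 = 5.7 V, so I_R = 5.7/1.8 = 3.17 mA.
Check D1: its anode-to-cathode voltage is 4.4 − 5.7 = -1.3 V < 0.7 V, so it is off. The assumption is consistent.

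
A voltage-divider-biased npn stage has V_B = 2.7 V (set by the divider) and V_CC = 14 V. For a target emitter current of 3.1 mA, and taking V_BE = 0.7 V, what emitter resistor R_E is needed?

V_E = V_B − V_BE = 2.7 − 0.7 = 2 V.
R_E = V_E / I_E = 2 / 3.1 = 0.645 kΩ.

R_E ≈ 0.65 kΩ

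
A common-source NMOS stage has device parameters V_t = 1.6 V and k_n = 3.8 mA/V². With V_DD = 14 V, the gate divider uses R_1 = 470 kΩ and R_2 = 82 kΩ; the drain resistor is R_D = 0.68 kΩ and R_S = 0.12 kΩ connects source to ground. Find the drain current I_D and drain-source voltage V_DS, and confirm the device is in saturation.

I_D ≈ 0.36 mA, V_DS ≈ 14 V

V_G = V_DD·R_2/(R_1+R_2) = 14×82/552 = 2.08 V.
Assume saturation: I_D = (k_n/2)(V_GS − V_t)² with V_GS = V_G − I_D·R_S = 2.08 − 0.12·I_D.
Substituting gives 0.0274·I_D² − 1.22·I_D + 0.437 = 0, with roots I_D = 0.362 or 44.2 mA.
The root I_D = 44.2 mA gives V_GS = -3.22 V ≤ V_t, so take I_D = 0.362 mA.
Then V_GS = 2.04 V and V_DS = V_DD − I_D(R_D+R_S) = 14 − 0.362×0.8 = 13.7 V.
Saturation requires V_DS ≥ V_GS − V_t = 0.436 V; 13.7 ≥ 0.436 ✓.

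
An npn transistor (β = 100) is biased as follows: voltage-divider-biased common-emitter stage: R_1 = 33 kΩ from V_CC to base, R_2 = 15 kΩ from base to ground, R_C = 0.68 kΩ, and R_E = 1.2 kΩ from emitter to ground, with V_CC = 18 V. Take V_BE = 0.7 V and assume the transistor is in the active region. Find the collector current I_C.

I_C ≈ 3.7 mA

Thevenize the base divider: V_Th = V_CC·R_2/(R_1+R_2) = 18×15/48 = 5.62 V, R_Th = R_1‖R_2 = 10.3 kΩ.
Base-emitter loop: V_Th = I_B·R_Th + V_BE + (β+1)I_B·R_E, so I_B = (5.62 − 0.7) / (10.3 + 101×1.2) = 0.0374 mA.
I_C = β·I_B = 100×0.0374 = 3.74 mA, and I_E = (β+1)I_B = 3.78 mA.
V_CE = V_CC − I_C·R_C − I_E·R_E = 18 − 3.74×0.68 − 3.78×1.2 = 10.9 V.
V_CE = 10.9 V > 0.2 V confirms active-region operation.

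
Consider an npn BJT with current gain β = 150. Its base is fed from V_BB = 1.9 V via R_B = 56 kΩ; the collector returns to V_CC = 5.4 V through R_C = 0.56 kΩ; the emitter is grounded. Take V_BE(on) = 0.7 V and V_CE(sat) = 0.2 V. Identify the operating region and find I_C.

Assume active. Base-emitter loop: I_B = (V_BB − V_BE)/R_B = (1.9 − 0.7)/56 = 0.0214 mA.
I_C = β·I_B = 150×0.0214 = 3.21 mA.
V_CE = V_CC − I_C·R_C = 5.4 − 3.21×0.56 = 3.6 V > V_CE(sat), so the active-region assumption holds.

active; I_C ≈ 3.2 mA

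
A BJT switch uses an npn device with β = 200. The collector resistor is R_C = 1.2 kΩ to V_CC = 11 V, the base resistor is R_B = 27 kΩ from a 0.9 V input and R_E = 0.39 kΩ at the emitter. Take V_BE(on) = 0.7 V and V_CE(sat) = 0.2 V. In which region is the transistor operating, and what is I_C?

Assume active. Base-emitter loop: I_B = (V_BB − V_BE)/(R_B + (β+1)R_E) = (0.9 − 0.7)/(27 + 201×0.39) = 0.0019 mA.
I_C = β·I_B = 200×0.0019 = 0.38 mA.
V_CE = V_CC − I_C·R_C − I_E·R_E = 11 − 0.38×1.2 − 0.381×0.39 = 10.4 V > V_CE(sat), so the active-region assumption holds.

active; I_C ≈ 0.38 mA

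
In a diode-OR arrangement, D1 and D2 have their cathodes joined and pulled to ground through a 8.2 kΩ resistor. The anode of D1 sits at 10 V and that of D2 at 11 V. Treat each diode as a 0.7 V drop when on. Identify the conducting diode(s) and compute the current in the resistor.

Assume both conduct. Then node N would need to be at both 10−0.7 = 9.3 V and 11−0.7 = 10.3 V, which is impossible.
Assume only D2 conducts: V_N = 11 − 0.7 = 10.3 V, so I_R = 10.3/8.2 = 1.26 mA.
Check D1: its anode-to-cathode voltage is 10 − 10.3 = -0.3 V < 0.7 V, so it is off. The assumption is consistent.

Only D2 conducts; I_R ≈ 1.3 mA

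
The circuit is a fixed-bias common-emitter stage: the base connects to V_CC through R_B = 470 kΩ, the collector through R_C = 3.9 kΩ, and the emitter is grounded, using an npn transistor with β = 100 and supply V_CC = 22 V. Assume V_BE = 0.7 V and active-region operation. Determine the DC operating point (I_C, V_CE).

Base loop: V_CC = I_B·R_B + V_BE, so I_B = (22 − 0.7)/470 kΩ = 0.0453 mA.
In the active region I_C = β·I_B = 100 × 0.0453 = 4.53 mA.
Collector loop: V_CE = V_CC − I_C·R_C = 22 − 4.53×3.9 = 4.33 V.
Since V_CE = 4.33 V > V_CE(sat) ≈ 0.2 V, the transistor is in the active region as assumed.

I_C ≈ 4.5 mA, V_CE ≈ 4.3 V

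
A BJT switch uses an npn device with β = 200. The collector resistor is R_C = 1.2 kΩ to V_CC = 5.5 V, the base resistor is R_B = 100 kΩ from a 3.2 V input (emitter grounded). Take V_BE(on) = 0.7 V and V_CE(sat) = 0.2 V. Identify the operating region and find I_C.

saturation; I_C ≈ 4.4 mA

Assume active: I_B = (3.2 − 0.7)/100 = 0.025 mA, giving I_C = β·I_B = 5 mA.
But then V_CE = 5.5 − 5×1.2 = -0.5 V < V_CE(sat) = 0.2 V — impossible in the active region.
So the transistor is saturated. With V_CE = 0.2 V, I_C = (V_CC − 0.2)/R_C = 5.3/1.2 = 4.42 mA.
Check: β·I_B = 5 mA > I_C = 4.42 mA, confirming saturation.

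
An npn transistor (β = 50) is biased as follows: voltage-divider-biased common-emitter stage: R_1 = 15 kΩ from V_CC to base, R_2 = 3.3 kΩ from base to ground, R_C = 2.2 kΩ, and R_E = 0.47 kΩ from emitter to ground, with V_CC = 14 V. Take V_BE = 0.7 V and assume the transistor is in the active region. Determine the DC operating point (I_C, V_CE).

Thevenize the base divider: V_Th = V_CC·R_2/(R_1+R_2) = 14×3.3/18.3 = 2.52 V, R_Th = R_1‖R_2 = 2.7 kΩ.
Base-emitter loop: V_Th = I_B·R_Th + V_BE + (β+1)I_B·R_E, so I_B = (2.52 − 0.7) / (2.7 + 51×0.47) = 0.0684 mA.
I_C = β·I_B = 50×0.0684 = 3.42 mA, and I_E = (β+1)I_B = 3.49 mA.
V_CE = V_CC − I_C·R_C − I_E·R_E = 14 − 3.42×2.2 − 3.49×0.47 = 4.84 V.
V_CE = 4.84 V > 0.2 V confirms active-region operation.

I_C ≈ 3.4 mA, V_CE ≈ 4.8 V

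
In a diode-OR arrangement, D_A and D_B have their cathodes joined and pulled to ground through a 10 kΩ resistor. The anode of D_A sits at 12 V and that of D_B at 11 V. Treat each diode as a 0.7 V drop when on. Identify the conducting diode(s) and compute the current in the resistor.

Only D_A conducts; I_R ≈ 1.1 mA

Assume both conduct. Then node N would need to be at both 12−0.7 = 11.3 V and 11−0.7 = 10.3 V, which is impossible.
Assume only D_A conducts: V_N = 12 − 0.7 = 11.3 V, so I_R = 11.3/10 = 1.13 mA.
Check D_B: its anode-to-cathode voltage is 11 − 11.3 = -0.3 V < 0.7 V, so it is off. The assumption is consistent.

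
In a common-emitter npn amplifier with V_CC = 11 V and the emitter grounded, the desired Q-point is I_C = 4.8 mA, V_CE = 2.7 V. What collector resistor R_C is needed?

R_C ≈ 1.7 kΩ

Collector loop: V_CC = I_C·R_C + V_CE.
R_C = (V_CC − V_CE)/I_C = (11 − 2.7)/4.8 = 1.73 kΩ.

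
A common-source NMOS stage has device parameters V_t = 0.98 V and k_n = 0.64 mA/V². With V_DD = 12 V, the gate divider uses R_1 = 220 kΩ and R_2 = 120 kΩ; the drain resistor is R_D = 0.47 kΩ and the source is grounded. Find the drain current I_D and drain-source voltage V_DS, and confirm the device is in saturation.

V_G = V_DD·R_2/(R_1+R_2) = 12×120/340 = 4.24 V. With the source grounded, V_GS = V_G = 4.24 V.
Assume saturation: I_D = (k_n/2)(V_GS − V_t)² = (0.64/2)×(4.24 − 0.98)² = 0.32×3.26² = 3.39 mA.
V_DS = V_DD − I_D·R_D = 12 − 3.39×0.47 = 10.4 V.
Saturation requires V_DS ≥ V_GS − V_t = 3.26 V; 10.4 ≥ 3.26 ✓.

I_D ≈ 3.4 mA, V_DS ≈ 10 V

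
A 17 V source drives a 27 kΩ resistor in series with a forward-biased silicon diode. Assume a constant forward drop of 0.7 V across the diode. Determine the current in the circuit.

I ≈ 0.6 mA

KVL around the loop: 17 = V_D + I·R = 0.7 + I × 27 kΩ.
So I = (17 − 0.7) / 27 kΩ = 16.3 / 27 = 0.604 mA.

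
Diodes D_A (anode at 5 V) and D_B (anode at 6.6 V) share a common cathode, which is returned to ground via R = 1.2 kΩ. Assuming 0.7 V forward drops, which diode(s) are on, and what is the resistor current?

Only D_B conducts; I_R ≈ 4.9 mA

Assume both conduct. Then node N would need to be at both 5−0.7 = 4.3 V and 6.6−0.7 = 5.9 V, which is impossible.
Assume only D_B conducts: V_N = 6.6 − 0.7 = 5.9 V, so I_R = 5.9/1.2 = 4.92 mA.
Check D_A: its anode-to-cathode voltage is 5 − 5.9 = -0.9 V < 0.7 V, so it is off. The assumption is consistent.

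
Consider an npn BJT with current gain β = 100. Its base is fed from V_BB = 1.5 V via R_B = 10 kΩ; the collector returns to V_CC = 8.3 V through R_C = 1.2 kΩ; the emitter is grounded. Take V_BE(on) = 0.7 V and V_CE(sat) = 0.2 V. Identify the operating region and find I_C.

saturation; I_C ≈ 6.8 mA

Assume active: I_B = (1.5 − 0.7)/10 = 0.08 mA, giving I_C = β·I_B = 8 mA.
But then V_CE = 8.3 − 8×1.2 = -1.3 V < V_CE(sat) = 0.2 V — impossible in the active region.
So the transistor is saturated. With V_CE = 0.2 V, I_C = (V_CC − 0.2)/R_C = 8.1/1.2 = 6.75 mA.
Check: β·I_B = 8 mA > I_C = 6.75 mA, confirming saturation.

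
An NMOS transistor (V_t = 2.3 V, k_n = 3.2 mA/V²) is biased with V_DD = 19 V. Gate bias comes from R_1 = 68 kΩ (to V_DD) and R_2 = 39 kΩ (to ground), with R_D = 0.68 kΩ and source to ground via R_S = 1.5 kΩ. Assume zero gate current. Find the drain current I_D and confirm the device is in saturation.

I_D ≈ 2.3 mA

V_G = V_DD·R_2/(R_1+R_2) = 19×39/107 = 6.93 V.
Assume saturation: I_D = (k_n/2)(V_GS − V_t)² with V_GS = V_G − I_D·R_S = 6.93 − 1.5·I_D.
Substituting gives 3.6·I_D² − 23.2·I_D + 34.2 = 0, with roots I_D = 2.29 or 4.16 mA.
The root I_D = 4.16 mA gives V_GS = 0.688 V ≤ V_t, so take I_D = 2.29 mA.
Then V_GS = 3.5 V and V_DS = V_DD − I_D(R_D+R_S) = 19 − 2.29×2.18 = 14 V.
Saturation requires V_DS ≥ V_GS − V_t = 1.2 V; 14 ≥ 1.2 ✓.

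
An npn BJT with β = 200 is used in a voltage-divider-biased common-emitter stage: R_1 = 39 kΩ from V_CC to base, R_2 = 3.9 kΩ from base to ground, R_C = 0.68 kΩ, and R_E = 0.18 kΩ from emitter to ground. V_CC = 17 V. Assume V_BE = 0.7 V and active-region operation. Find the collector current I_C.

I_C ≈ 4.3 mA

Thevenize the base divider: V_Th = V_CC·R_2/(R_1+R_2) = 17×3.9/42.9 = 1.55 V, R_Th = R_1‖R_2 = 3.55 kΩ.
Base-emitter loop: V_Th = I_B·R_Th + V_BE + (β+1)I_B·R_E, so I_B = (1.55 − 0.7) / (3.55 + 201×0.18) = 0.0213 mA.
I_C = β·I_B = 200×0.0213 = 4.26 mA, and I_E = (β+1)I_B = 4.28 mA.
V_CE = V_CC − I_C·R_C − I_E·R_E = 17 − 4.26×0.68 − 4.28×0.18 = 13.3 V.
V_CE = 13.3 V > 0.2 V confirms active-region operation.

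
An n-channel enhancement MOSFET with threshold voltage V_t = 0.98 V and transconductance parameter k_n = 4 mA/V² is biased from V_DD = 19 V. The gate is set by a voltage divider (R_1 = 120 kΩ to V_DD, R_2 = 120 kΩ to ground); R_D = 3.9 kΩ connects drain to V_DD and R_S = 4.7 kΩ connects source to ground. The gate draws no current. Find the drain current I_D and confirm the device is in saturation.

I_D ≈ 1.6 mA

V_G = V_DD·R_2/(R_1+R_2) = 19×120/240 = 9.5 V.
Assume saturation: I_D = (k_n/2)(V_GS − V_t)² with V_GS = V_G − I_D·R_S = 9.5 − 4.7·I_D.
Substituting gives 44.2·I_D² − 161·I_D + 145 = 0, with roots I_D = 1.62 or 2.03 mA.
The root I_D = 2.03 mA gives V_GS = -0.0267 V ≤ V_t, so take I_D = 1.62 mA.
Then V_GS = 1.88 V and V_DS = V_DD − I_D(R_D+R_S) = 19 − 1.62×8.6 = 5.06 V.
Saturation requires V_DS ≥ V_GS − V_t = 0.9 V; 5.06 ≥ 0.9 ✓.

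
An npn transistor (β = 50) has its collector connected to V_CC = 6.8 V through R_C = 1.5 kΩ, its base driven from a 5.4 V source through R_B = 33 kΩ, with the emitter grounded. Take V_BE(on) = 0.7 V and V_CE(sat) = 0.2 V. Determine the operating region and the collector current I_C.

Assume active: I_B = (5.4 − 0.7)/33 = 0.142 mA, giving I_C = β·I_B = 7.12 mA.
But then V_CE = 6.8 − 7.12×1.5 = -3.88 V < V_CE(sat) = 0.2 V — impossible in the active region.
So the transistor is saturated. With V_CE = 0.2 V, I_C = (V_CC − 0.2)/R_C = 6.6/1.5 = 4.4 mA.
Check: β·I_B = 7.12 mA > I_C = 4.4 mA, confirming saturation.

saturation; I_C ≈ 4.4 mA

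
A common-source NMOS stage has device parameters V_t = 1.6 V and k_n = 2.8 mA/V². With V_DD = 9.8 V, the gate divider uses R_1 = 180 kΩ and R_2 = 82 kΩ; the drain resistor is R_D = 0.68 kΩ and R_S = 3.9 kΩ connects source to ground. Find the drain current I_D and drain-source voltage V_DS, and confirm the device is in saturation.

I_D ≈ 0.26 mA, V_DS ≈ 8.6 V

V_G = V_DD·R_2/(R_1+R_2) = 9.8×82/262 = 3.07 V.
Assume saturation: I_D = (k_n/2)(V_GS − V_t)² with V_GS = V_G − I_D·R_S = 3.07 − 3.9·I_D.
Substituting gives 21.3·I_D² − 17·I_D + 3.01 = 0, with roots I_D = 0.265 or 0.535 mA.
The root I_D = 0.535 mA gives V_GS = 0.982 V ≤ V_t, so take I_D = 0.265 mA.
Then V_GS = 2.03 V and V_DS = V_DD − I_D(R_D+R_S) = 9.8 − 0.265×4.58 = 8.59 V.
Saturation requires V_DS ≥ V_GS − V_t = 0.435 V; 8.59 ≥ 0.435 ✓.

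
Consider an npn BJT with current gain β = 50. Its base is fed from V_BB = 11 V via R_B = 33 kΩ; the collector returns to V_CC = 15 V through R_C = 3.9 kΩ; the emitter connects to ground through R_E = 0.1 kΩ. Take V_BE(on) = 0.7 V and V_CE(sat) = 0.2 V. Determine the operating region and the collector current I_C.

saturation; I_C ≈ 3.7 mA

Assume active: I_B = (11 − 0.7)/(33 + 51×0.1) = 0.27 mA, I_C = β·I_B = 13.5 mA.
Then V_CE = 15 − 13.5×3.9 − 13.8×0.1 = -39.1 V < 0.2 V — the active assumption fails.
Re-solve with V_CE = 0.2 V. KCL at the emitter: V_E/R_E = (V_BB−0.7−V_E)/R_B + (V_CC−0.2−V_E)/R_C, giving V_E = 0.399 V.
I_C = (V_CC − 0.2 − V_E)/R_C = (14.8 − 0.399)/3.9 = 3.69 mA.
Check: I_B = (10.3 − 0.399)/33 = 0.3 mA, and β·I_B = 15 mA > I_C, confirming saturation.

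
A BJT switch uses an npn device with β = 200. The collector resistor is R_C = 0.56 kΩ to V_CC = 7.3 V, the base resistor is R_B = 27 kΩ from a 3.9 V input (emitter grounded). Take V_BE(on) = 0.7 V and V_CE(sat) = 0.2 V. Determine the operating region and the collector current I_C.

saturation; I_C ≈ 13 mA

Assume active: I_B = (3.9 − 0.7)/27 = 0.119 mA, giving I_C = β·I_B = 23.7 mA.
But then V_CE = 7.3 − 23.7×0.56 = -5.97 V < V_CE(sat) = 0.2 V — impossible in the active region.
So the transistor is saturated. With V_CE = 0.2 V, I_C = (V_CC − 0.2)/R_C = 7.1/0.56 = 12.7 mA.
Check: β·I_B = 23.7 mA > I_C = 12.7 mA, confirming saturation.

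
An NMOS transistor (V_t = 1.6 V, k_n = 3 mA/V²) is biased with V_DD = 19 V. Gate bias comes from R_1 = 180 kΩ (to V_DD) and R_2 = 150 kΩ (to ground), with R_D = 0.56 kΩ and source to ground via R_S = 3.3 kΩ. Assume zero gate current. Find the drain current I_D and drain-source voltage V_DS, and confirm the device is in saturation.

V_G = V_DD·R_2/(R_1+R_2) = 19×150/330 = 8.64 V.
Assume saturation: I_D = (k_n/2)(V_GS − V_t)² with V_GS = V_G − I_D·R_S = 8.64 − 3.3·I_D.
Substituting gives 16.3·I_D² − 70.7·I_D + 74.3 = 0, with roots I_D = 1.8 or 2.53 mA.
The root I_D = 2.53 mA gives V_GS = 0.302 V ≤ V_t, so take I_D = 1.8 mA.
Then V_GS = 2.7 V and V_DS = V_DD − I_D(R_D+R_S) = 19 − 1.8×3.86 = 12.1 V.
Saturation requires V_DS ≥ V_GS − V_t = 1.1 V; 12.1 ≥ 1.1 ✓.

I_D ≈ 1.8 mA, V_DS ≈ 12 V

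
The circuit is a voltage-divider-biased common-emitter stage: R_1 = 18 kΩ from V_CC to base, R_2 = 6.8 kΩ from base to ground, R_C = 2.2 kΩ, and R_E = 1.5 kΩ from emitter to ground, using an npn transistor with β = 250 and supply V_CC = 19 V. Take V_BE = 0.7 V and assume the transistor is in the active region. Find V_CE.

Thevenize the base divider: V_Th = V_CC·R_2/(R_1+R_2) = 19×6.8/24.8 = 5.21 V, R_Th = R_1‖R_2 = 4.94 kΩ.
Base-emitter loop: V_Th = I_B·R_Th + V_BE + (β+1)I_B·R_E, so I_B = (5.21 − 0.7) / (4.94 + 251×1.5) = 0.0118 mA.
I_C = β·I_B = 250×0.0118 = 2.96 mA, and I_E = (β+1)I_B = 2.97 mA.
V_CE = V_CC − I_C·R_C − I_E·R_E = 19 − 2.96×2.2 − 2.97×1.5 = 8.05 V.
V_CE = 8.05 V > 0.2 V confirms active-region operation.

V_CE ≈ 8 V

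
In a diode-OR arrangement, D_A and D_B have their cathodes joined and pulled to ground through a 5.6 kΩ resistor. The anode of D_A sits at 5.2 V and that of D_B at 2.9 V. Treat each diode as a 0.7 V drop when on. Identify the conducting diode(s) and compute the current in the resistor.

Only D_A conducts; I_R ≈ 0.8 mA

Assume both conduct. Then node N would need to be at both 5.2−0.7 = 4.5 V and 2.9−0.7 = 2.2 V, which is impossible.
Assume only D_A conducts: V_N = 5.2 − 0.7 = 4.5 V, so I_R = 4.5/5.6 = 0.804 mA.
Check D_B: its anode-to-cathode voltage is 2.9 − 4.5 = -1.6 V < 0.7 V, so it is off. The assumption is consistent.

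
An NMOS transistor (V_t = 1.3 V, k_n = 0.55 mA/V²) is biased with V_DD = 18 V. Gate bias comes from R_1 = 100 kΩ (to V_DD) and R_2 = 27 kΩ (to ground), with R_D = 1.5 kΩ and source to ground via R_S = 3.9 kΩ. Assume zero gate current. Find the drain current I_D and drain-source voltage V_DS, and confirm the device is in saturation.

I_D ≈ 0.36 mA, V_DS ≈ 16 V

V_G = V_DD·R_2/(R_1+R_2) = 18×27/127 = 3.83 V.
Assume saturation: I_D = (k_n/2)(V_GS − V_t)² with V_GS = V_G − I_D·R_S = 3.83 − 3.9·I_D.
Substituting gives 4.18·I_D² − 6.42·I_D + 1.76 = 0, with roots I_D = 0.356 or 1.18 mA.
The root I_D = 1.18 mA gives V_GS = -0.77 V ≤ V_t, so take I_D = 0.356 mA.
Then V_GS = 2.44 V and V_DS = V_DD − I_D(R_D+R_S) = 18 − 0.356×5.4 = 16.1 V.
Saturation requires V_DS ≥ V_GS − V_t = 1.14 V; 16.1 ≥ 1.14 ✓.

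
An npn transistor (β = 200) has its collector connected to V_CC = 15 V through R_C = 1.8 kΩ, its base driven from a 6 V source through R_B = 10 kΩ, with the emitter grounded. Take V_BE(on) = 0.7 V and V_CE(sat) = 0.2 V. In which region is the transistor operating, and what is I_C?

saturation; I_C ≈ 8.2 mA

Assume active: I_B = (6 − 0.7)/10 = 0.53 mA, giving I_C = β·I_B = 106 mA.
But then V_CE = 15 − 106×1.8 = -176 V < V_CE(sat) = 0.2 V — impossible in the active region.
So the transistor is saturated. With V_CE = 0.2 V, I_C = (V_CC − 0.2)/R_C = 14.8/1.8 = 8.22 mA.
Check: β·I_B = 106 mA > I_C = 8.22 mA, confirming saturation.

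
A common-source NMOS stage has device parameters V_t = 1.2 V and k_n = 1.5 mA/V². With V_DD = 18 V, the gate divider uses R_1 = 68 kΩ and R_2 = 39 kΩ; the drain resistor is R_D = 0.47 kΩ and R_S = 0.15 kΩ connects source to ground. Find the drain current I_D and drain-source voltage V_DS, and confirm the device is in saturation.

V_G = V_DD·R_2/(R_1+R_2) = 18×39/107 = 6.56 V.
Assume saturation: I_D = (k_n/2)(V_GS − V_t)² with V_GS = V_G − I_D·R_S = 6.56 − 0.15·I_D.
Substituting gives 0.0169·I_D² − 2.21·I_D + 21.6 = 0, with roots I_D = 10.6 or 120 mA.
The root I_D = 120 mA gives V_GS = -11.5 V ≤ V_t, so take I_D = 10.6 mA.
Then V_GS = 4.97 V and V_DS = V_DD − I_D(R_D+R_S) = 18 − 10.6×0.62 = 11.4 V.
Saturation requires V_DS ≥ V_GS − V_t = 3.77 V; 11.4 ≥ 3.77 ✓.

I_D ≈ 11 mA, V_DS ≈ 11 V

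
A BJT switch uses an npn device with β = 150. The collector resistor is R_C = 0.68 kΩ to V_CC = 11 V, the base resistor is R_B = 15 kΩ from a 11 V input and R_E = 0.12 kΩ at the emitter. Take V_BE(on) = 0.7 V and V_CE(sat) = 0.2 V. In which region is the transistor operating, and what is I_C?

Assume active: I_B = (11 − 0.7)/(15 + 151×0.12) = 0.311 mA, I_C = β·I_B = 46.6 mA.
Then V_CE = 11 − 46.6×0.68 − 47×0.12 = -26.4 V < 0.2 V — the active assumption fails.
Re-solve with V_CE = 0.2 V. KCL at the emitter: V_E/R_E = (V_BB−0.7−V_E)/R_B + (V_CC−0.2−V_E)/R_C, giving V_E = 1.68 V.
I_C = (V_CC − 0.2 − V_E)/R_C = (10.8 − 1.68)/0.68 = 13.4 mA.
Check: I_B = (10.3 − 1.68)/15 = 0.575 mA, and β·I_B = 86.2 mA > I_C, confirming saturation.

saturation; I_C ≈ 13 mA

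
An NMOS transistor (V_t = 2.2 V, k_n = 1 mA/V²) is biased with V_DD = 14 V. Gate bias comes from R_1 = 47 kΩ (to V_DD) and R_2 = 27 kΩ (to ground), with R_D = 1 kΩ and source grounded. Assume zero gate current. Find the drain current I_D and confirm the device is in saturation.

I_D ≈ 4.2 mA

V_G = V_DD·R_2/(R_1+R_2) = 14×27/74 = 5.11 V. With the source grounded, V_GS = V_G = 5.11 V.
Assume saturation: I_D = (k_n/2)(V_GS − V_t)² = (1/2)×(5.11 − 2.2)² = 0.5×2.91² = 4.23 mA.
V_DS = V_DD − I_D·R_D = 14 − 4.23×1 = 9.77 V.
Saturation requires V_DS ≥ V_GS − V_t = 2.91 V; 9.77 ≥ 2.91 ✓.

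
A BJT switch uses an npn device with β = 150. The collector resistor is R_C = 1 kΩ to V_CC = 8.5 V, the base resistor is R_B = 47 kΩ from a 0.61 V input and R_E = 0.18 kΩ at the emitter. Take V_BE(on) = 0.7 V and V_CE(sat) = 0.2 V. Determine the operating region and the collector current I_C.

cutoff; I_C ≈ 0

V_BB = 0.61 V ≤ V_BE(on) = 0.7 V, so the base-emitter junction is not forward biased.
The transistor is in cutoff: I_B = I_C = 0.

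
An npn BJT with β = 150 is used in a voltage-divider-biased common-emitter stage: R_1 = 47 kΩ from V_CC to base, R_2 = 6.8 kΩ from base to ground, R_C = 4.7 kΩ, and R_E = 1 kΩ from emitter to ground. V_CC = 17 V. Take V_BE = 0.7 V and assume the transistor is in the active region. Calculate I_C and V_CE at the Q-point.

I_C ≈ 1.4 mA, V_CE ≈ 9.1 V

Thevenize the base divider: V_Th = V_CC·R_2/(R_1+R_2) = 17×6.8/53.8 = 2.15 V, R_Th = R_1‖R_2 = 5.94 kΩ.
Base-emitter loop: V_Th = I_B·R_Th + V_BE + (β+1)I_B·R_E, so I_B = (2.15 − 0.7) / (5.94 + 151×1) = 0.00923 mA.
I_C = β·I_B = 150×0.00923 = 1.38 mA, and I_E = (β+1)I_B = 1.39 mA.
V_CE = V_CC − I_C·R_C − I_E·R_E = 17 − 1.38×4.7 − 1.39×1 = 9.1 V.
V_CE = 9.1 V > 0.2 V confirms active-region operation.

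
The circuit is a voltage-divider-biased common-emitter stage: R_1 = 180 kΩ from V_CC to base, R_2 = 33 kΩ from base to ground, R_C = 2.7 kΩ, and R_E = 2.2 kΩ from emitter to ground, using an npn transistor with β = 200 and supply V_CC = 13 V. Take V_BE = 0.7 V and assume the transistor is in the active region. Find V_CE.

V_CE ≈ 10 V

Thevenize the base divider: V_Th = V_CC·R_2/(R_1+R_2) = 13×33/213 = 2.01 V, R_Th = R_1‖R_2 = 27.9 kΩ.
Base-emitter loop: V_Th = I_B·R_Th + V_BE + (β+1)I_B·R_E, so I_B = (2.01 − 0.7) / (27.9 + 201×2.2) = 0.0028 mA.
I_C = β·I_B = 200×0.0028 = 0.559 mA, and I_E = (β+1)I_B = 0.562 mA.
V_CE = V_CC − I_C·R_C − I_E·R_E = 13 − 0.559×2.7 − 0.562×2.2 = 10.3 V.
V_CE = 10.3 V > 0.2 V confirms active-region operation.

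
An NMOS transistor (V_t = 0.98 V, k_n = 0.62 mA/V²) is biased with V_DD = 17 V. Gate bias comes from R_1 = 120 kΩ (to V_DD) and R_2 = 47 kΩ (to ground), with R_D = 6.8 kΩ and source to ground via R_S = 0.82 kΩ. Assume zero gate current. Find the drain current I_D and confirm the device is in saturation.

I_D ≈ 1.7 mA

V_G = V_DD·R_2/(R_1+R_2) = 17×47/167 = 4.78 V.
Assume saturation: I_D = (k_n/2)(V_GS − V_t)² with V_GS = V_G − I_D·R_S = 4.78 − 0.82·I_D.
Substituting gives 0.208·I_D² − 2.93·I_D + 4.49 = 0, with roots I_D = 1.75 or 12.3 mA.
The root I_D = 12.3 mA gives V_GS = -5.33 V ≤ V_t, so take I_D = 1.75 mA.
Then V_GS = 3.35 V and V_DS = V_DD − I_D(R_D+R_S) = 17 − 1.75×7.62 = 3.7 V.
Saturation requires V_DS ≥ V_GS − V_t = 2.37 V; 3.7 ≥ 2.37 ✓.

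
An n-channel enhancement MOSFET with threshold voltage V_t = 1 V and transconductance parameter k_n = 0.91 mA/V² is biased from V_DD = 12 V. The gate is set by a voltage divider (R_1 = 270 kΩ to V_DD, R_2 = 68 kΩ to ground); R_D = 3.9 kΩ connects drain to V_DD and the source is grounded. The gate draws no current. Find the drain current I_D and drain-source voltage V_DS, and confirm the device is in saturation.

I_D ≈ 0.91 mA, V_DS ≈ 8.5 V

V_G = V_DD·R_2/(R_1+R_2) = 12×68/338 = 2.41 V. With the source grounded, V_GS = V_G = 2.41 V.
Assume saturation: I_D = (k_n/2)(V_GS − V_t)² = (0.91/2)×(2.41 − 1)² = 0.455×1.41² = 0.91 mA.
V_DS = V_DD − I_D·R_D = 12 − 0.91×3.9 = 8.45 V.
Saturation requires V_DS ≥ V_GS − V_t = 1.41 V; 8.45 ≥ 1.41 ✓.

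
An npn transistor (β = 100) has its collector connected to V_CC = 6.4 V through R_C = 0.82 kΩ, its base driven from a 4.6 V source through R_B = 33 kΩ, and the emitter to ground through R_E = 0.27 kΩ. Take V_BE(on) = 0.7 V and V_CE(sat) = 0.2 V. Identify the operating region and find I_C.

Assume active: I_B = (4.6 − 0.7)/(33 + 101×0.27) = 0.0647 mA, I_C = β·I_B = 6.47 mA.
Then V_CE = 6.4 − 6.47×0.82 − 6.54×0.27 = -0.671 V < 0.2 V — the active assumption fails.
Re-solve with V_CE = 0.2 V. KCL at the emitter: V_E/R_E = (V_BB−0.7−V_E)/R_B + (V_CC−0.2−V_E)/R_C, giving V_E = 1.55 V.
I_C = (V_CC − 0.2 − V_E)/R_C = (6.2 − 1.55)/0.82 = 5.67 mA.
Check: I_B = (3.9 − 1.55)/33 = 0.0712 mA, and β·I_B = 7.12 mA > I_C, confirming saturation.

saturation; I_C ≈ 5.7 mA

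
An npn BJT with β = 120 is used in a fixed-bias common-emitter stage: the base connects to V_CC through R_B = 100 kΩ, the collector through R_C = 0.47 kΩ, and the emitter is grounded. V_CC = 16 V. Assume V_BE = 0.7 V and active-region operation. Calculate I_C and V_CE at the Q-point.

Base loop: V_CC = I_B·R_B + V_BE, so I_B = (16 − 0.7)/100 kΩ = 0.153 mA.
In the active region I_C = β·I_B = 120 × 0.153 = 18.4 mA.
Collector loop: V_CE = V_CC − I_C·R_C = 16 − 18.4×0.47 = 7.37 V.
Since V_CE = 7.37 V > V_CE(sat) ≈ 0.2 V, the transistor is in the active region as assumed.

I_C ≈ 18 mA, V_CE ≈ 7.4 V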